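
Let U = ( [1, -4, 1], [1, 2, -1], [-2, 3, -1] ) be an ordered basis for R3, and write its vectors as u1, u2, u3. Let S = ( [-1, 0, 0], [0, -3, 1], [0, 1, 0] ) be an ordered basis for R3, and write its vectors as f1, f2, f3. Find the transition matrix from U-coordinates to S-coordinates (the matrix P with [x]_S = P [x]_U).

[[-1, -1, 2], [1, -1, -1], [-1, -1, 0]]

Let M have columns uj and N have columns fj. Then for every x, N [x]_S = x = M [x]_U, so P = N^(-1) M.
Since det N = 1, N^(-1) has integer entries; multiplying gives P = [[-1, -1, 2], [1, -1, -1], [-1, -1, 0]].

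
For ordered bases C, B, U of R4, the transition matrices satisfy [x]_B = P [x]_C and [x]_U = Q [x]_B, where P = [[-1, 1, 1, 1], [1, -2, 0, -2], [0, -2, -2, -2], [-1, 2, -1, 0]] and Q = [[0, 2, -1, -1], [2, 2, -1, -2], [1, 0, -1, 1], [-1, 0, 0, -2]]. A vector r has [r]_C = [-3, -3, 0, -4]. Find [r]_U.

[11, 6, -21, 10]

Composing the changes, [r]_U = Q P [r]_C.
Q P = [[3, -4, 3, -2], [2, -4, 6, 0], [-2, 5, 2, 3], [3, -5, 1, -1]]; applying this to [-3, -3, 0, -4] gives [11, 6, -21, 10].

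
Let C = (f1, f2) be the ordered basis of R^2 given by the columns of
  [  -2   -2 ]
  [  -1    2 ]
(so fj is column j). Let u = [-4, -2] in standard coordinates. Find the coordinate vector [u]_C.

[2, 0]

We seek scalars with c_1 f1 + c_2 f2 = u; equivalently solve M c = u where the columns of M are f1, f2.
System: -2c_1 - 2c_2 = -4, -c_1 + 2c_2 = -2; solving gives c_1 = 2, c_2 = 0.
Check: 2f1 + 0·f2 = [-4, -2].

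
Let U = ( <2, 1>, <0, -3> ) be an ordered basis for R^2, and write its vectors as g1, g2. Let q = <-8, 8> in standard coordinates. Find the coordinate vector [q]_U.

We seek scalars with c_1 g1 + c_2 g2 = q; equivalently solve M c = q where the columns of M are g1, g2.
System: 2c_1 + 0c_2 = -8, c_1 - 3c_2 = 8; solving gives c_1 = -4, c_2 = -4.
Check: -4g1 - 4g2 = <-8, 8>.

<-4, -4>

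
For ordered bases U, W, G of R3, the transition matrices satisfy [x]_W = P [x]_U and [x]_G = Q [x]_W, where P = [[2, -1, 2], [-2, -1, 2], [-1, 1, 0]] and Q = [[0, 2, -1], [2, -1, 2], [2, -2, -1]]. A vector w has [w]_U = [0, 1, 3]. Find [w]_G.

First [w]_W = P [w]_U = [5, 5, 1].
Then [w]_G = Q [w]_W = [9, 7, -1].

[9, 7, -1]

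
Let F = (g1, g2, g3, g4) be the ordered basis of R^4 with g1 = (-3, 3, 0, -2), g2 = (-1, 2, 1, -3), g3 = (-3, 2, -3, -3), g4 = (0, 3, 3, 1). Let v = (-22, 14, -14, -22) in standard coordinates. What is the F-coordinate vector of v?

(4, 1, 3, -2)

Write v = c_1 g1 + ... + c_4 g4 and solve for the c_i.
Row-reducing the augmented matrix [M | v] gives c = (4, 1, 3, -2).
Check: 4g1 + g2 + 3g3 - 2g4 = (-22, 14, -14, -22).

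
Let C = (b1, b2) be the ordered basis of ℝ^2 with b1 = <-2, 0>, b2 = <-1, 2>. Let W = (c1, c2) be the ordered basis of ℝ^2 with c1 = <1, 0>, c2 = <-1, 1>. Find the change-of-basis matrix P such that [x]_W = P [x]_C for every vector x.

Take x = bj: its C-coordinates are the j-th standard unit vector, so P e_j — column j of P — equals [bj]_W.
b1 = -2c1 + 0·c2, giving column 1 = <-2, 0>; repeating for each j gives P = [[-2, 1], [0, 2]].

[[-2, 1], [0, 2]]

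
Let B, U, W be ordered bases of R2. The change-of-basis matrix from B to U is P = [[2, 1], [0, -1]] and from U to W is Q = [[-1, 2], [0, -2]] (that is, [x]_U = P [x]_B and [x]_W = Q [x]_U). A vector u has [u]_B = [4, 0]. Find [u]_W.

[-8, 0]

Composing the changes, [u]_W = Q P [u]_B.
Q P = [[-2, -3], [0, 2]]; applying this to [4, 0] gives [-8, 0].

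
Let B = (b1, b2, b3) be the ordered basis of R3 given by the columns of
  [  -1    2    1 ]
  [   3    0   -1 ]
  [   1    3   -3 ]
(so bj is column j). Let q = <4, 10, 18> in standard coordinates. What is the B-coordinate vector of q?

<3, 4, -1>

[q]_B is the unique c with M c = q, where M has columns b1, ..., b3.
Gaussian elimination on [M | q] yields c = (3, 4, -1).
Check: 3b1 + 4b2 - b3 = <4, 10, 18>.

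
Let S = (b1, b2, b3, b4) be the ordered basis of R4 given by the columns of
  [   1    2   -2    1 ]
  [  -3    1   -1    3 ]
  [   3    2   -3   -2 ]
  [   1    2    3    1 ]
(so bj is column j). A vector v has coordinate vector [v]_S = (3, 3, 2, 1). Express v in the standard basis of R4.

(6, -5, 7, 16)

By definition v = 3b1 + 3b2 + 2b3 + b4.
Summing componentwise gives (6, -5, 7, 16).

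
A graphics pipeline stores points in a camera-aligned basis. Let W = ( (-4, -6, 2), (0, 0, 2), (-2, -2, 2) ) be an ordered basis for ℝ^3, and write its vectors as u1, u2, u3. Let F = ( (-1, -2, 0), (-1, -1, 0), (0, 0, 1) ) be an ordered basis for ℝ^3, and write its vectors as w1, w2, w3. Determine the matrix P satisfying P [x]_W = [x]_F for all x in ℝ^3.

[[2, 0, 0], [2, 0, 2], [2, 2, 2]]

Take x = uj: its W-coordinates are the j-th standard unit vector, so P e_j — column j of P — equals [uj]_F.
u1 = 2w1 + 2w2 + 2w3, giving column 1 = (2, 2, 2); repeating for each j gives P = [[2, 0, 0], [2, 0, 2], [2, 2, 2]].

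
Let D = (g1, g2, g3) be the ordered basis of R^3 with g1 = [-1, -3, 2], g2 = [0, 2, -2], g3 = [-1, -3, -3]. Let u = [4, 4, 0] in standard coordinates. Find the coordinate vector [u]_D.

[-4, -4, 0]

Write u = c_1 g1 + ... + c_3 g3 and solve for the c_i.
Gaussian elimination on [M | u] yields c = (-4, -4, 0).
Check: -4g1 - 4g2 + 0·g3 = [4, 4, 0].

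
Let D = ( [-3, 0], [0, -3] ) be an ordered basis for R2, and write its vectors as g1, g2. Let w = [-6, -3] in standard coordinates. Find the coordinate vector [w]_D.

[w]_D is the unique c with M c = w, where M has columns g1, g2.
System: -3c_1 + 0c_2 = -6, 0c_1 - 3c_2 = -3; solving gives c_1 = 2, c_2 = 1.
Check: 2g1 + g2 = [-6, -3].

[2, 1]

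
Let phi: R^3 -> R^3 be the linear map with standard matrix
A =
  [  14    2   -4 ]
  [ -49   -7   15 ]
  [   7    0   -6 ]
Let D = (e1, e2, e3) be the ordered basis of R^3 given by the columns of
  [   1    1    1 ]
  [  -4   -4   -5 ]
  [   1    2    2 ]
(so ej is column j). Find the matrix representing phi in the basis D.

The j-th column of [phi]_D is [phi(ej)]_D.
phi(e1) = A e1 = [2, -6, 1] = 3e1 + e2 - 2e3, so column 1 is [3, 1, -2].
Repeating for e2, e3 and assembling the columns gives [[3, 1, -3], [1, -2, -1], [-2, -1, 0]].

[[3, 1, -3], [1, -2, -1], [-2, -1, 0]]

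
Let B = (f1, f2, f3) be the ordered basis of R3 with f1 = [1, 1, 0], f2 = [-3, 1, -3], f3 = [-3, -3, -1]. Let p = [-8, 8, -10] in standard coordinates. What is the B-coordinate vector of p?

We seek scalars with c_1 f1 + ... + c_3 f3 = p; equivalently solve M c = p where the columns of M are f1, ..., f3.
Row-reducing the augmented matrix [M | p] gives c = (-2, 4, -2).
Check: -2f1 + 4f2 - 2f3 = [-8, 8, -10].

[-2, 4, -2]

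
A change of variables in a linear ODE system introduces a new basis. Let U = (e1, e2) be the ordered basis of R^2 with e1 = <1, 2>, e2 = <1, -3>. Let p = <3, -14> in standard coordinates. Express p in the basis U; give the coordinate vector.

<-1, 4>

We seek scalars with c_1 e1 + c_2 e2 = p; equivalently solve M c = p where the columns of M are e1, e2.
System: c_1 + c_2 = 3, 2c_1 - 3c_2 = -14; solving gives c_1 = -1, c_2 = 4.
Check: -e1 + 4e2 = <3, -14>.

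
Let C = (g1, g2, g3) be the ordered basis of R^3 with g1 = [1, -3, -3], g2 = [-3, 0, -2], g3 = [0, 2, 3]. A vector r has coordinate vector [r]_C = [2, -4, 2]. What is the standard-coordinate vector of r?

r = M [r]_C, where M has columns g1, ..., g3.
Carrying out the matrix-vector product, r = [14, -2, 8].

[14, -2, 8]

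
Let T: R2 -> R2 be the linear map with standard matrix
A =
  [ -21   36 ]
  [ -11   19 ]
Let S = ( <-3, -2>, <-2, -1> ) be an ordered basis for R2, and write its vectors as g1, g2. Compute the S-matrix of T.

[[1, 0], [3, -3]]

Let P have columns g1, g2. Then [T]_S = P^(-1) A P.
Here det P = -1, so P^(-1) is integer; computing A P first and then P^(-1)(A P) gives [[1, 0], [3, -3]].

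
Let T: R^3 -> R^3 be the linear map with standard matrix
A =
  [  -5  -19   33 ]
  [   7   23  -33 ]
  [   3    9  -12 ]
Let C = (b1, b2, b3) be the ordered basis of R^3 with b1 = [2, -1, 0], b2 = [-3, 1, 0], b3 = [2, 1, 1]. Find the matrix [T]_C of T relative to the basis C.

[[3, -2, -1], [-3, 0, 0], [-3, 0, 3]]

Let P have columns b1, ..., b3. Then [T]_C = P^(-1) A P.
Here det P = -1, so P^(-1) is integer; computing A P first and then P^(-1)(A P) gives [[3, -2, -1], [-3, 0, 0], [-3, 0, 3]].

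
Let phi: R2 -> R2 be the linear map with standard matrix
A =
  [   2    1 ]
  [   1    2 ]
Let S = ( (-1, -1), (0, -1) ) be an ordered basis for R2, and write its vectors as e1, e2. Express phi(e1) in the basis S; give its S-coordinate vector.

Compute phi(e1) = A e1 = (-3, -3) in standard coordinates.
Then write this in S-coordinates: solve for y in y_1 e1 + y_2 e2 = (-3, -3).
This gives y = (3, 0), which is column 1 of [phi]_S.

(3, 0)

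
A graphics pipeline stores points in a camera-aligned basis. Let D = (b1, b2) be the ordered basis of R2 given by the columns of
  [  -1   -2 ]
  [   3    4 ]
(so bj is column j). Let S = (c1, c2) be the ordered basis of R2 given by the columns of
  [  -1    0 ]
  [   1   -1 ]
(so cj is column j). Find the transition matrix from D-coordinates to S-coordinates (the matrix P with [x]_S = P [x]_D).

[[1, 2], [-2, -2]]

Column j of P is [bj]_S, since P maps D-coordinates to S-coordinates.
Expressing b1 in S: b1 = c1 - 2c2, so column 1 of P is <1, -2>.
Doing the same for each bj gives P = [[1, 2], [-2, -2]].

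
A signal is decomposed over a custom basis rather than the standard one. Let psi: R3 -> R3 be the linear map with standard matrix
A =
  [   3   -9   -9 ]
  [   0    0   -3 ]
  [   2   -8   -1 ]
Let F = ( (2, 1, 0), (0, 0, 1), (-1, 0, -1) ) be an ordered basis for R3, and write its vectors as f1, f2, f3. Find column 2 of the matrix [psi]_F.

(-3, 2, 3)

Compute psi(f2) = A f2 = (-9, -3, -1) in standard coordinates.
Then write this in F-coordinates: solve for y in y_1 f1 + ... + y_3 f3 = (-9, -3, -1).
This gives y = (-3, 2, 3), which is column 2 of [psi]_F.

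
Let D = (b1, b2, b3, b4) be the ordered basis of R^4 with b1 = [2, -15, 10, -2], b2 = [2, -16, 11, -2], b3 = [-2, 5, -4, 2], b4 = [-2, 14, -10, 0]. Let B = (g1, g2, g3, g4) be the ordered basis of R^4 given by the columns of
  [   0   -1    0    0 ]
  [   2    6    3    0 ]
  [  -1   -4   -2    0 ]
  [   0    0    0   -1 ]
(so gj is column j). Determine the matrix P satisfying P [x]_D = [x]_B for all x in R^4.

Let M have columns bj and N have columns gj. Then for every x, N [x]_B = x = M [x]_D, so P = N^(-1) M.
Since det N = 1, N^(-1) has integer entries; multiplying gives P = [[0, 1, -2, -2], [-2, -2, 2, 2], [-1, -2, -1, 2], [2, 2, -2, 0]].

[[0, 1, -2, -2], [-2, -2, 2, 2], [-1, -2, -1, 2], [2, 2, -2, 0]]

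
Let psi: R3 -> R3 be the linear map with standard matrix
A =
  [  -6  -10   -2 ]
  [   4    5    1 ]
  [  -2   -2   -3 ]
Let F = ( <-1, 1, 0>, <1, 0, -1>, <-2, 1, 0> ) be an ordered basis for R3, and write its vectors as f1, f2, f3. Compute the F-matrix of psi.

[[-2, 3, -2], [0, -1, -2], [3, 0, -1]]

The j-th column of [psi]_F is [psi(fj)]_F.
psi(f1) = A f1 = <-4, 1, 0> = -2f1 + 0·f2 + 3f3, so column 1 is <-2, 0, 3>.
Repeating for f2, f3 and assembling the columns gives [[-2, 3, -2], [0, -1, -2], [3, 0, -1]].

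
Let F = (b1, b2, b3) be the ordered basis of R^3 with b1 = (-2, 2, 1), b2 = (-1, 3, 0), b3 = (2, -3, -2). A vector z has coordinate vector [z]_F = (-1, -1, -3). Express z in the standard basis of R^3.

The coordinates say z = -b1 - b2 - 3b3; adding the scaled basis vectors gives (-3, 4, 5).

(-3, 4, 5)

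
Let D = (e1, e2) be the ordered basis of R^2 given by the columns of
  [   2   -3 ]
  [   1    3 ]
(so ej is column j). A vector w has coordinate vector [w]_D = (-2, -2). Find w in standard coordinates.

(2, -8)

w = M [w]_D, where M has columns e1, e2.
Carrying out the matrix-vector product, w = (2, -8).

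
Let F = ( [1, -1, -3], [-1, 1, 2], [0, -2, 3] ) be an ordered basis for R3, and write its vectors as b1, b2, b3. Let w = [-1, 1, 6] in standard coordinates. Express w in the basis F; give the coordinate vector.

[w]_F is the unique c with M c = w, where M has columns b1, ..., b3.
Gaussian elimination on [M | w] yields c = (-4, -3, 0).
Check: -4b1 - 3b2 + 0·b3 = [-1, 1, 6].

[-4, -3, 0]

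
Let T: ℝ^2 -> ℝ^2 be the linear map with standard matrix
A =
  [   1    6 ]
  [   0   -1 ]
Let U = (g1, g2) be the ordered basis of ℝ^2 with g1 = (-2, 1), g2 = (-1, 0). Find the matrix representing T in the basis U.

Let P have columns g1, g2. Then [T]_U = P^(-1) A P.
Here det P = 1, so P^(-1) is integer; computing A P first and then P^(-1)(A P) gives [[-1, 0], [-2, 1]].

[[-1, 0], [-2, 1]]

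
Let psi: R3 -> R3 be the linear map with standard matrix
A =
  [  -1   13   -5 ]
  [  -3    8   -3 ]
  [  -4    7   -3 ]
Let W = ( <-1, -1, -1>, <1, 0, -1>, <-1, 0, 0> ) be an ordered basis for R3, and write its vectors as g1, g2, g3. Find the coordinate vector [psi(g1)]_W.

Column 1 of [psi]_W is the W-coordinate vector of psi(g1).
In standard coordinates psi(g1) = A g1 = <-7, -2, 0>.
Converting to W: <-7, -2, 0> = 2g1 - 2g2 + 3g3, so the coordinate vector is <2, -2, 3>.

<2, -2, 3>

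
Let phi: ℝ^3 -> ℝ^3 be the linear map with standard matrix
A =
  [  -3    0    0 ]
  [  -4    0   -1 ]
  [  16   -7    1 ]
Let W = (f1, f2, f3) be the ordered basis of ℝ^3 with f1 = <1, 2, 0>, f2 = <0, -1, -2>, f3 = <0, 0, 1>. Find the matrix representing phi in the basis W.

[[-3, 0, 0], [-2, -2, 1], [-2, 1, 3]]

The j-th column of [phi]_W is [phi(fj)]_W.
phi(f1) = A f1 = <-3, -4, 2> = -3f1 - 2f2 - 2f3, so column 1 is <-3, -2, -2>.
Repeating for f2, f3 and assembling the columns gives [[-3, 0, 0], [-2, -2, 1], [-2, 1, 3]].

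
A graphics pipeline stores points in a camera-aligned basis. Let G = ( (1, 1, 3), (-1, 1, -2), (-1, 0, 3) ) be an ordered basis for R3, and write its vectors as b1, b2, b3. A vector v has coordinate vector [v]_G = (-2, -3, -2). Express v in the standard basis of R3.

The coordinates say v = -2b1 - 3b2 - 2b3; adding the scaled basis vectors gives (3, -5, -6).

(3, -5, -6)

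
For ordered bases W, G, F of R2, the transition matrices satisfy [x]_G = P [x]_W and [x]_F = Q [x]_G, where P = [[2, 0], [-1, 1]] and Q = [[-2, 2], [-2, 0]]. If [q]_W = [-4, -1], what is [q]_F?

Composing the changes, [q]_F = Q P [q]_W.
Q P = [[-6, 2], [-4, 0]]; applying this to [-4, -1] gives [22, 16].

[22, 16]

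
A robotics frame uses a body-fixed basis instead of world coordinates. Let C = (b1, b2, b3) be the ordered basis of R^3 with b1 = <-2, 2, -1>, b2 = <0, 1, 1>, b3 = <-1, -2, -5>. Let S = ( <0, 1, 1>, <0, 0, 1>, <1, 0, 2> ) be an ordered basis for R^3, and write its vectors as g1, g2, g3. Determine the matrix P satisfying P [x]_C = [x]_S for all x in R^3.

[[2, 1, -2], [1, 0, -1], [-2, 0, -1]]

Let M have columns bj and N have columns gj. Then for every x, N [x]_S = x = M [x]_C, so P = N^(-1) M.
Since det N = 1, N^(-1) has integer entries; multiplying gives P = [[2, 1, -2], [1, 0, -1], [-2, 0, -1]].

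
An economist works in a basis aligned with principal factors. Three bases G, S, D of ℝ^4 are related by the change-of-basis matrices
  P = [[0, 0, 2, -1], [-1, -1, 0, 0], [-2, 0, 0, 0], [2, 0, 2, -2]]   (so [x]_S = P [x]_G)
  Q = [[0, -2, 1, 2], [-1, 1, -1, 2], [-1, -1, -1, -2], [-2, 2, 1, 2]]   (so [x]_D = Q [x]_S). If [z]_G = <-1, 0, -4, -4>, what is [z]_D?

<-4, -1, 5, 8>

First [z]_S = P [z]_G = <-4, 1, 2, -2>.
Then [z]_D = Q [z]_S = <-4, -1, 5, 8>.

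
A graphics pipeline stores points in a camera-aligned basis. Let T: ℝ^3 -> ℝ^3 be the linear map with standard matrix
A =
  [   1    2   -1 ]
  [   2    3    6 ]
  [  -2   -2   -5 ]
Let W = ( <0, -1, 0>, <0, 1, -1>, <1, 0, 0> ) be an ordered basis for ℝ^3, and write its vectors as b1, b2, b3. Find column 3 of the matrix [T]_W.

Column 3 of [T]_W is the W-coordinate vector of T(b3).
In standard coordinates T(b3) = A b3 = <1, 2, -2>.
Converting to W: <1, 2, -2> = 0·b1 + 2b2 + b3, so the coordinate vector is <0, 2, 1>.

<0, 2, 1>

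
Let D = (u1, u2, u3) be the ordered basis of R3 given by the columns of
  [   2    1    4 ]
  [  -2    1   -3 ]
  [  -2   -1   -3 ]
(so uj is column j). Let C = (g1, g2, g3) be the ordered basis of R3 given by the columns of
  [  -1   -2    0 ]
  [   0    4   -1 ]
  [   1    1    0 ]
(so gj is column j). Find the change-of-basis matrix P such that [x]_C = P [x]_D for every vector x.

Take x = uj: its D-coordinates are the j-th standard unit vector, so P e_j — column j of P — equals [uj]_C.
u1 = -2g1 + 0·g2 + 2g3, giving column 1 = [-2, 0, 2]; repeating for each j gives P = [[-2, -1, -2], [0, 0, -1], [2, -1, -1]].

[[-2, -1, -2], [0, 0, -1], [2, -1, -1]]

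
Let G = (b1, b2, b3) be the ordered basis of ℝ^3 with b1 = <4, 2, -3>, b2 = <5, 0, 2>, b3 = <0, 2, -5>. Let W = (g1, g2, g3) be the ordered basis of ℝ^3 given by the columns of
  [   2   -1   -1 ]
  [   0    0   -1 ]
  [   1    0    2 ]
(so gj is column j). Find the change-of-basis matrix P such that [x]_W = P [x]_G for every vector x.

[[1, 2, -1], [0, -1, 0], [-2, 0, -2]]

Take x = bj: its G-coordinates are the j-th standard unit vector, so P e_j — column j of P — equals [bj]_W.
b1 = g1 + 0·g2 - 2g3, giving column 1 = <1, 0, -2>; repeating for each j gives P = [[1, 2, -1], [0, -1, 0], [-2, 0, -2]].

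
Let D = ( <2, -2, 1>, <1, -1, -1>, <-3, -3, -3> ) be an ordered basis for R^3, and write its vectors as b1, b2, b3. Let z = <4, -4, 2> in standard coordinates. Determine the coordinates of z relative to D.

<2, 0, 0>

We seek scalars with c_1 b1 + ... + c_3 b3 = z; equivalently solve M c = z where the columns of M are b1, ..., b3.
Solving this 3x3 system gives c = (2, 0, 0).
Check: 2b1 + 0·b2 + 0·b3 = <4, -4, 2>.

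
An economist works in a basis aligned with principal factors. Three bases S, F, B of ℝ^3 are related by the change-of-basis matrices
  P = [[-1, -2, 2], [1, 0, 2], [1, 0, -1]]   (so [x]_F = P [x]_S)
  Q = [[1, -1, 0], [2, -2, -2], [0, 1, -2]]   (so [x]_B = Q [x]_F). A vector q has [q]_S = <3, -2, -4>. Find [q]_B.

First [q]_F = P [q]_S = <-7, -5, 7>.
Then [q]_B = Q [q]_F = <-2, -18, -19>.

<-2, -18, -19>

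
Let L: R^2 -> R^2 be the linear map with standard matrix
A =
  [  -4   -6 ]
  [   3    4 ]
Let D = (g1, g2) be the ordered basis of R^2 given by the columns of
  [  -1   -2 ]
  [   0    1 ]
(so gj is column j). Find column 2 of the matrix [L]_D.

<2, -2>

Column 2 of [L]_D is the D-coordinate vector of L(g2).
In standard coordinates L(g2) = A g2 = <2, -2>.
Converting to D: <2, -2> = 2g1 - 2g2, so the coordinate vector is <2, -2>.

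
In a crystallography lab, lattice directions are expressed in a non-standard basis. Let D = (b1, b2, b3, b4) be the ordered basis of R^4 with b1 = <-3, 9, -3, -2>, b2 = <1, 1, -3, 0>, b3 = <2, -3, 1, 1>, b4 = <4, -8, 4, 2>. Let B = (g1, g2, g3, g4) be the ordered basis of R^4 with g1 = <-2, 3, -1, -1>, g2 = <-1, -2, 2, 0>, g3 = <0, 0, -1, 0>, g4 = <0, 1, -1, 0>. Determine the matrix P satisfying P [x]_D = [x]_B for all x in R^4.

Take x = bj: its D-coordinates are the j-th standard unit vector, so P e_j — column j of P — equals [bj]_B.
b1 = 2g1 - g2 - 2g3 + g4, giving column 1 = <2, -1, -2, 1>; repeating for each j gives P = [[2, 0, -1, -2], [-1, -1, 0, 0], [-2, 2, 0, 0], [1, -1, 0, -2]].

[[2, 0, -1, -2], [-1, -1, 0, 0], [-2, 2, 0, 0], [1, -1, 0, -2]]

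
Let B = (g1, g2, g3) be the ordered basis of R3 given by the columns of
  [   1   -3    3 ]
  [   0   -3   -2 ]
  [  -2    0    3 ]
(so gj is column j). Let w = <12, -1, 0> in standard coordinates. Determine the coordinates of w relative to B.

<3, -1, 2>

We seek scalars with c_1 g1 + ... + c_3 g3 = w; equivalently solve M c = w where the columns of M are g1, ..., g3.
Gaussian elimination on [M | w] yields c = (3, -1, 2).
Check: 3g1 - g2 + 2g3 = <12, -1, 0>.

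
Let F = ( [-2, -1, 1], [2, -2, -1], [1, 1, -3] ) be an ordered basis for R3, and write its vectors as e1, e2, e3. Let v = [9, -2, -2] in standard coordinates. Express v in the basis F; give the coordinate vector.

Write v = c_1 e1 + ... + c_3 e3 and solve for the c_i.
Solving this 3x3 system gives c = (-3, 2, -1).
Check: -3e1 + 2e2 - e3 = [9, -2, -2].

[-3, 2, -1]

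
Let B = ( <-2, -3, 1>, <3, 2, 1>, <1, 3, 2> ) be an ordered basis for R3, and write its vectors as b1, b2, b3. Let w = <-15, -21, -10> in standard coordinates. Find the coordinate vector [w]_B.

We seek scalars with c_1 b1 + ... + c_3 b3 = w; equivalently solve M c = w where the columns of M are b1, ..., b3.
Solving this 3x3 system gives c = (1, -3, -4).
Check: b1 - 3b2 - 4b3 = <-15, -21, -10>.

<1, -3, -4>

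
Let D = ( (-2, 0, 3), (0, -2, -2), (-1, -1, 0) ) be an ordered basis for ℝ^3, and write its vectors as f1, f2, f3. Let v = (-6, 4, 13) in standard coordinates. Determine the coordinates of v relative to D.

(3, -2, 0)

Write v = c_1 f1 + ... + c_3 f3 and solve for the c_i.
Solving this 3x3 system gives c = (3, -2, 0).
Check: 3f1 - 2f2 + 0·f3 = (-6, 4, 13).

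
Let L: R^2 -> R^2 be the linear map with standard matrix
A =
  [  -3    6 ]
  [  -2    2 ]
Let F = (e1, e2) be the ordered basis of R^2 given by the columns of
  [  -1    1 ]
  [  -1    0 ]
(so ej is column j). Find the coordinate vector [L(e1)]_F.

(0, -3)

Column 1 of [L]_F is the F-coordinate vector of L(e1).
In standard coordinates L(e1) = A e1 = (-3, 0).
Converting to F: (-3, 0) = 0·e1 - 3e2, so the coordinate vector is (0, -3).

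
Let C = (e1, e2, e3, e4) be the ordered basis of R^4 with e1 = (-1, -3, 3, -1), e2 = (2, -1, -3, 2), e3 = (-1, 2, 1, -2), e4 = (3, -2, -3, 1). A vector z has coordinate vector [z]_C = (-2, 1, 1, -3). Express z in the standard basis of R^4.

(-6, 13, 1, -1)

The coordinates say z = -2e1 + e2 + e3 - 3e4; adding the scaled basis vectors gives (-6, 13, 1, -1).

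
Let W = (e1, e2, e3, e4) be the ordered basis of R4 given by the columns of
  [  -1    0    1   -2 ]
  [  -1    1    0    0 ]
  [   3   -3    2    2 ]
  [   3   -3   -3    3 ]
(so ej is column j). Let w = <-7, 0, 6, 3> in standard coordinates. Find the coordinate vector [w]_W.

We seek scalars with c_1 e1 + ... + c_4 e4 = w; equivalently solve M c = w where the columns of M are e1, ..., e4.
Row-reducing the augmented matrix [M | w] gives c = (4, 4, 1, 2).
Check: 4e1 + 4e2 + e3 + 2e4 = <-7, 0, 6, 3>.

<4, 4, 1, 2>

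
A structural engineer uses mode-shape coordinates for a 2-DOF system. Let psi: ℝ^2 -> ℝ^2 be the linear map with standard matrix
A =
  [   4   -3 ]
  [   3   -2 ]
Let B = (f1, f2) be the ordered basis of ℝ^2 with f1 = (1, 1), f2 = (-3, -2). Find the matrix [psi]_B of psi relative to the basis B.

The j-th column of [psi]_B is [psi(fj)]_B.
psi(f1) = A f1 = (1, 1) = f1 + 0·f2, so column 1 is (1, 0).
Repeating for f2 and assembling the columns gives [[1, -3], [0, 1]].

[[1, -3], [0, 1]]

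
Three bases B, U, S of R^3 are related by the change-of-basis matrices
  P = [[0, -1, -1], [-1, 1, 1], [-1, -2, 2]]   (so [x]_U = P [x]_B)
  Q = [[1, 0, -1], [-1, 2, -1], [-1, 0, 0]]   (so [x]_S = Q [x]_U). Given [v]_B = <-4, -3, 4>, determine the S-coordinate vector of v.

First [v]_U = P [v]_B = <-1, 5, 18>.
Then [v]_S = Q [v]_U = <-19, -7, 1>.

<-19, -7, 1>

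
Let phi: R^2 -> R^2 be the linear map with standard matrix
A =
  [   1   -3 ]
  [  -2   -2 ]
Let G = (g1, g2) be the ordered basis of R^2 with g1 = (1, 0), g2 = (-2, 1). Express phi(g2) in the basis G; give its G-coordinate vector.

(-1, 2)

Compute phi(g2) = A g2 = (-5, 2) in standard coordinates.
Then write this in G-coordinates: solve for y in y_1 g1 + y_2 g2 = (-5, 2).
This gives y = (-1, 2), which is column 2 of [phi]_G.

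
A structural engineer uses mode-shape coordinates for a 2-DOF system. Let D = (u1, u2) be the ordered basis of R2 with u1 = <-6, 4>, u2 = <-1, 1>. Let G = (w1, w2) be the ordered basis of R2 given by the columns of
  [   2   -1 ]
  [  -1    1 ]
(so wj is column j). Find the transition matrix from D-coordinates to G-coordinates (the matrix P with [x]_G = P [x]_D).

[[-2, 0], [2, 1]]

Column j of P is [uj]_G, since P maps D-coordinates to G-coordinates.
Expressing u1 in G: u1 = -2w1 + 2w2, so column 1 of P is <-2, 2>.
Doing the same for each uj gives P = [[-2, 0], [2, 1]].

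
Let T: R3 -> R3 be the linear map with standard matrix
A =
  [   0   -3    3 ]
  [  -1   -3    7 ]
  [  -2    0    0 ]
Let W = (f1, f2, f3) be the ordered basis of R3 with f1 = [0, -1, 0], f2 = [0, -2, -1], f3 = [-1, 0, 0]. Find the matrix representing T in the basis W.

[[-3, 1, 3], [0, 0, -2], [-3, -3, 0]]

The j-th column of [T]_W is [T(fj)]_W.
T(f1) = A f1 = [3, 3, 0] = -3f1 + 0·f2 - 3f3, so column 1 is [-3, 0, -3].
Repeating for f2, f3 and assembling the columns gives [[-3, 1, 3], [0, 0, -2], [-3, -3, 0]].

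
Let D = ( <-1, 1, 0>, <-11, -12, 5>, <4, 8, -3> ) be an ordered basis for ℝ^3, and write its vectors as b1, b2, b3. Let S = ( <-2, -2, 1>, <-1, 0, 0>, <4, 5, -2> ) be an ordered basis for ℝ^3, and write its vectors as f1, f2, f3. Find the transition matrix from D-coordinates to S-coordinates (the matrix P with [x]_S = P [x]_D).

Take x = bj: its D-coordinates are the j-th standard unit vector, so P e_j — column j of P — equals [bj]_S.
b1 = 2f1 + f2 + f3, giving column 1 = <2, 1, 1>; repeating for each j gives P = [[2, 1, 1], [1, 1, 2], [1, -2, 2]].

[[2, 1, 1], [1, 1, 2], [1, -2, 2]]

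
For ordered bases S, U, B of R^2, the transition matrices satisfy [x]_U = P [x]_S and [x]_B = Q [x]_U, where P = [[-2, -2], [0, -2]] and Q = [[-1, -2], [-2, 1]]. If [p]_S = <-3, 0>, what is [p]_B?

Composing the changes, [p]_B = Q P [p]_S.
Q P = [[2, 6], [4, 2]]; applying this to <-3, 0> gives <-6, -12>.

<-6, -12>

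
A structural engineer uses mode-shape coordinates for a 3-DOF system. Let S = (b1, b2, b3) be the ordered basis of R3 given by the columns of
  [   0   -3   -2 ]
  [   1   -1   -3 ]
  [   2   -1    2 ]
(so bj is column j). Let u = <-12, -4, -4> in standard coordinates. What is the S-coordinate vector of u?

We seek scalars with c_1 b1 + ... + c_3 b3 = u; equivalently solve M c = u where the columns of M are b1, ..., b3.
Row-reducing the augmented matrix [M | u] gives c = (0, 4, 0).
Check: 0·b1 + 4b2 + 0·b3 = <-12, -4, -4>.

<0, 4, 0>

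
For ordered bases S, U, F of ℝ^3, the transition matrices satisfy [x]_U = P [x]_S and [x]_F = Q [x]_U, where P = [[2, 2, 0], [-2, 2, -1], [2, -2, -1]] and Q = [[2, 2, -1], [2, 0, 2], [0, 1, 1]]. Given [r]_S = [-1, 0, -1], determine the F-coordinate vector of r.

Apply P to get U-coordinates [-2, 3, -1], then Q to get F-coordinates.
The result is [r]_F = [3, -6, 2].

[3, -6, 2]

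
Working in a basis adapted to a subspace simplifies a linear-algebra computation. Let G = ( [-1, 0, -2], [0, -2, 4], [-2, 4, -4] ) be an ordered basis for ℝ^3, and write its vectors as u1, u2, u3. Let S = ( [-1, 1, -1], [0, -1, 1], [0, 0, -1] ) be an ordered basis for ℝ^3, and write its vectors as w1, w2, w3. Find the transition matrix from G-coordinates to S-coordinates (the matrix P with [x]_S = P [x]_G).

[[1, 0, 2], [1, 2, -2], [2, -2, 0]]

Take x = uj: its G-coordinates are the j-th standard unit vector, so P e_j — column j of P — equals [uj]_S.
u1 = w1 + w2 + 2w3, giving column 1 = [1, 1, 2]; repeating for each j gives P = [[1, 0, 2], [1, 2, -2], [2, -2, 0]].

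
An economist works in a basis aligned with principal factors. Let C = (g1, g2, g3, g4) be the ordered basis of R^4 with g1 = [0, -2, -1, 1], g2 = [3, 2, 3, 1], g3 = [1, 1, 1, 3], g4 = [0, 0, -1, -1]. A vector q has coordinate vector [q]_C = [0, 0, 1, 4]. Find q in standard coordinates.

[1, 1, -3, -1]

q = M [q]_C, where M has columns g1, ..., g4.
Carrying out the matrix-vector product, q = [1, 1, -3, -1].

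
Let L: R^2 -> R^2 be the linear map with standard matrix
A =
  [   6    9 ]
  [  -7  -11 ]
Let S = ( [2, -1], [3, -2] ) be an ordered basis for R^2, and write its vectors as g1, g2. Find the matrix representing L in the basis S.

With P the matrix whose columns are g1, g2, [L]_S = P^(-1) A P.
Column by column: L(g1) = A g1 = [3, -3]; its S-coordinates [-3, 3] give column 1.
Continuing for each basis vector yields [L]_S = [[-3, 3], [3, -2]].

[[-3, 3], [3, -2]]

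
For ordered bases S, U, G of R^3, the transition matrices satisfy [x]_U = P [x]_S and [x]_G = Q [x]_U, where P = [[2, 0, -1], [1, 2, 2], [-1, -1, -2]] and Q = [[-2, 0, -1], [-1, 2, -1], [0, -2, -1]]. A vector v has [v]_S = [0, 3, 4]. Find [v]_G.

[19, 43, -17]

Apply P to get U-coordinates [-4, 14, -11], then Q to get G-coordinates.
The result is [v]_G = [19, 43, -17].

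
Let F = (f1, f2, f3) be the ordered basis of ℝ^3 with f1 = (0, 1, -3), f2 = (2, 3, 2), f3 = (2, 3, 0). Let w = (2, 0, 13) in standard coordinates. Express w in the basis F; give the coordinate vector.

Write w = c_1 f1 + ... + c_3 f3 and solve for the c_i.
Row-reducing the augmented matrix [M | w] gives c = (-3, 2, -1).
Check: -3f1 + 2f2 - f3 = (2, 0, 13).

(-3, 2, -1)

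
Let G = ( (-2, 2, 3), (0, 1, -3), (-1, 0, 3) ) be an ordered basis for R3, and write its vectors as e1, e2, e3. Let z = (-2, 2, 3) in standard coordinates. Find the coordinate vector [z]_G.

Write z = c_1 e1 + ... + c_3 e3 and solve for the c_i.
Row-reducing the augmented matrix [M | z] gives c = (1, 0, 0).
Check: e1 + 0·e2 + 0·e3 = (-2, 2, 3).

(1, 0, 0)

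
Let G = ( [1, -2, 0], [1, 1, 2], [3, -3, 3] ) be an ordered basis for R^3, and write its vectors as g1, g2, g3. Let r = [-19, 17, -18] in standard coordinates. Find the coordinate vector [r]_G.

Write r = c_1 g1 + ... + c_3 g3 and solve for the c_i.
Row-reducing the augmented matrix [M | r] gives c = (-4, -3, -4).
Check: -4g1 - 3g2 - 4g3 = [-19, 17, -18].

[-4, -3, -4]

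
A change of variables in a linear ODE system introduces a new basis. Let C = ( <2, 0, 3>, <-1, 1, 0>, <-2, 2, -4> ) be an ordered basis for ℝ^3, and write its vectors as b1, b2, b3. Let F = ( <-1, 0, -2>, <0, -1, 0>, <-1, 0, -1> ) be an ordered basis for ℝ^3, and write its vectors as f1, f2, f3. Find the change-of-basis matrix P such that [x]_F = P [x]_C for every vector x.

[[-1, -1, 2], [0, -1, -2], [-1, 2, 0]]

Column j of P is [bj]_F, since P maps C-coordinates to F-coordinates.
Expressing b1 in F: b1 = -f1 + 0·f2 - f3, so column 1 of P is <-1, 0, -1>.
Doing the same for each bj gives P = [[-1, -1, 2], [0, -1, -2], [-1, 2, 0]].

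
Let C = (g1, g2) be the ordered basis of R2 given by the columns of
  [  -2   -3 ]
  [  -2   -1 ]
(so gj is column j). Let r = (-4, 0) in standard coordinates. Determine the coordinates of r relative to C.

(-1, 2)

Write r = c_1 g1 + c_2 g2 and solve for the c_i.
System: -2c_1 - 3c_2 = -4, -2c_1 - c_2 = 0; solving gives c_1 = -1, c_2 = 2.
Check: -g1 + 2g2 = (-4, 0).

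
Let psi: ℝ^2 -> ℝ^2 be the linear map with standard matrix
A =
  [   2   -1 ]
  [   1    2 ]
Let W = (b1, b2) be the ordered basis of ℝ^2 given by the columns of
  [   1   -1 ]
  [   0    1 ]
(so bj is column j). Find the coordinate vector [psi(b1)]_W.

[3, 1]

Column 1 of [psi]_W is the W-coordinate vector of psi(b1).
In standard coordinates psi(b1) = A b1 = [2, 1].
Converting to W: [2, 1] = 3b1 + b2, so the coordinate vector is [3, 1].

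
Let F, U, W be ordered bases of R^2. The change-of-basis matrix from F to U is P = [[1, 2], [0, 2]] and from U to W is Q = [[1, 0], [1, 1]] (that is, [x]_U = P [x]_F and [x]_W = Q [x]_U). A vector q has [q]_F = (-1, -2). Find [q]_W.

Apply P to get U-coordinates (-5, -4), then Q to get W-coordinates.
The result is [q]_W = (-5, -9).

(-5, -9)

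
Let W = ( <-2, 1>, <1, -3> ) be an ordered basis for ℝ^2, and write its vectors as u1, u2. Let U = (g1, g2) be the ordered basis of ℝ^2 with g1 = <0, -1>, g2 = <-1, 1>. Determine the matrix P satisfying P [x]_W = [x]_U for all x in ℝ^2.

Take x = uj: its W-coordinates are the j-th standard unit vector, so P e_j — column j of P — equals [uj]_U.
u1 = g1 + 2g2, giving column 1 = <1, 2>; repeating for each j gives P = [[1, 2], [2, -1]].

[[1, 2], [2, -1]]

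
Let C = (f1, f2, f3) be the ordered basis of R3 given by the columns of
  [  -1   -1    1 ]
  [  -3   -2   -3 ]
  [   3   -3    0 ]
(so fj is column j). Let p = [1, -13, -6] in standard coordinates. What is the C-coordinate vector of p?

We seek scalars with c_1 f1 + ... + c_3 f3 = p; equivalently solve M c = p where the columns of M are f1, ..., f3.
Solving this 3x3 system gives c = (0, 2, 3).
Check: 0·f1 + 2f2 + 3f3 = [1, -13, -6].

[0, 2, 3]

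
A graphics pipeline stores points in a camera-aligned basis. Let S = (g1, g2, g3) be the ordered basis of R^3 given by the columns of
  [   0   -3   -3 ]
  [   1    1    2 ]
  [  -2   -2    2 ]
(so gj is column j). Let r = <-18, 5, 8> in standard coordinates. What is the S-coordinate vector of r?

Write r = c_1 g1 + ... + c_3 g3 and solve for the c_i.
Row-reducing the augmented matrix [M | r] gives c = (-4, 3, 3).
Check: -4g1 + 3g2 + 3g3 = <-18, 5, 8>.

<-4, 3, 3>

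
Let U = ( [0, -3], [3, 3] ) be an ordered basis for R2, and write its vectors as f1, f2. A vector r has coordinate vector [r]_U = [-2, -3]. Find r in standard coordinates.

[-9, -3]

The coordinates say r = -2f1 - 3f2; adding the scaled basis vectors gives [-9, -3].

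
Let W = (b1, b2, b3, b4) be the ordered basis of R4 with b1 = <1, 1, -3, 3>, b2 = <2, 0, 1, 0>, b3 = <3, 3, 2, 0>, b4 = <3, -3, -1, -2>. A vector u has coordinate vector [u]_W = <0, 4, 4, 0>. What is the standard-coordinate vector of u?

The coordinates say u = 0·b1 + 4b2 + 4b3 + 0·b4; adding the scaled basis vectors gives <20, 12, 12, 0>.

<20, 12, 12, 0>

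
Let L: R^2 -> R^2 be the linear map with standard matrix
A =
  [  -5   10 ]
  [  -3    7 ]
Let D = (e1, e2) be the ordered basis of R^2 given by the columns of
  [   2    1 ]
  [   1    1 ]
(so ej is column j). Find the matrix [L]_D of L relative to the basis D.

[[-1, 1], [2, 3]]

The j-th column of [L]_D is [L(ej)]_D.
L(e1) = A e1 = [0, 1] = -e1 + 2e2, so column 1 is [-1, 2].
Repeating for e2 and assembling the columns gives [[-1, 1], [2, 3]].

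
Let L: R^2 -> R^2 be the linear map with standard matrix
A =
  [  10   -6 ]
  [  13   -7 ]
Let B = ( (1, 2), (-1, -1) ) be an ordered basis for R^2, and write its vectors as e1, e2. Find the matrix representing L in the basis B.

[[1, -2], [3, 2]]

With P the matrix whose columns are e1, e2, [L]_B = P^(-1) A P.
Column by column: L(e1) = A e1 = (-2, -1); its B-coordinates (1, 3) give column 1.
Continuing for each basis vector yields [L]_B = [[1, -2], [3, 2]].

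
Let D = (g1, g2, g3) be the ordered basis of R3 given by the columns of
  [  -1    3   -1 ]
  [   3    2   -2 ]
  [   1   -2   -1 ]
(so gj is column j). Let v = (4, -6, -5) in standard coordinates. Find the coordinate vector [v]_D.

(-2, 1, 1)

[v]_D is the unique c with M c = v, where M has columns g1, ..., g3.
Gaussian elimination on [M | v] yields c = (-2, 1, 1).
Check: -2g1 + g2 + g3 = (4, -6, -5).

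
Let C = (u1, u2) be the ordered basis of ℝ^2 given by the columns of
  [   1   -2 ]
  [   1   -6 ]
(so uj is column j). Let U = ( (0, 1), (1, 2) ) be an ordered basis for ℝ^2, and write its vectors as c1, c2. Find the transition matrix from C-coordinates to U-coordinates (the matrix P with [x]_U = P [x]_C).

[[-1, -2], [1, -2]]

Let M have columns uj and N have columns cj. Then for every x, N [x]_U = x = M [x]_C, so P = N^(-1) M.
Since det N = -1, N^(-1) has integer entries; multiplying gives P = [[-1, -2], [1, -2]].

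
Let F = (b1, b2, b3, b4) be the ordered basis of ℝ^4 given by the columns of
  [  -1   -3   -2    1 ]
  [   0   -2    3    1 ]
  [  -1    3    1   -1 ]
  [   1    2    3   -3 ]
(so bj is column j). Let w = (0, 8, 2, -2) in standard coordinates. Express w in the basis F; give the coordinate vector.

(-2, 0, 2, 2)

We seek scalars with c_1 b1 + ... + c_4 b4 = w; equivalently solve M c = w where the columns of M are b1, ..., b4.
Gaussian elimination on [M | w] yields c = (-2, 0, 2, 2).
Check: -2b1 + 0·b2 + 2b3 + 2b4 = (0, 8, 2, -2).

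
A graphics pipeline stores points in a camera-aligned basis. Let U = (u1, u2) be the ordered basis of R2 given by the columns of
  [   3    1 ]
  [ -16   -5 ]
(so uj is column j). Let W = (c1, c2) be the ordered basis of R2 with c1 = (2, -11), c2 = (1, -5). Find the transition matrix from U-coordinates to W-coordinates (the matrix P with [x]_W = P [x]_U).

Take x = uj: its U-coordinates are the j-th standard unit vector, so P e_j — column j of P — equals [uj]_W.
u1 = c1 + c2, giving column 1 = (1, 1); repeating for each j gives P = [[1, 0], [1, 1]].

[[1, 0], [1, 1]]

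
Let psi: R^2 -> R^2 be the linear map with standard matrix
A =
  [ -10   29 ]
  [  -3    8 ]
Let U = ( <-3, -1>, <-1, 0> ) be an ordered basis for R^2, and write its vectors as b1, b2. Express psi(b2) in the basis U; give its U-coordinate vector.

<-3, -1>

Compute psi(b2) = A b2 = <10, 3> in standard coordinates.
Then write this in U-coordinates: solve for y in y_1 b1 + y_2 b2 = <10, 3>.
This gives y = <-3, -1>, which is column 2 of [psi]_U.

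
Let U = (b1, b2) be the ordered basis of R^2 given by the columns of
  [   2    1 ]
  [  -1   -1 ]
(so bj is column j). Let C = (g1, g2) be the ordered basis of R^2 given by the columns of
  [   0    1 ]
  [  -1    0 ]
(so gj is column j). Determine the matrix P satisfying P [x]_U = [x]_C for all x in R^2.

[[1, 1], [2, 1]]

Take x = bj: its U-coordinates are the j-th standard unit vector, so P e_j — column j of P — equals [bj]_C.
b1 = g1 + 2g2, giving column 1 = <1, 2>; repeating for each j gives P = [[1, 1], [2, 1]].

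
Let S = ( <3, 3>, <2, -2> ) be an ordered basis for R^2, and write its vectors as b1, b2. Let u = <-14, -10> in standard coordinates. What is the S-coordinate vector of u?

We seek scalars with c_1 b1 + c_2 b2 = u; equivalently solve M c = u where the columns of M are b1, b2.
System: 3c_1 + 2c_2 = -14, 3c_1 - 2c_2 = -10; solving gives c_1 = -4, c_2 = -1.
Check: -4b1 - b2 = <-14, -10>.

<-4, -1>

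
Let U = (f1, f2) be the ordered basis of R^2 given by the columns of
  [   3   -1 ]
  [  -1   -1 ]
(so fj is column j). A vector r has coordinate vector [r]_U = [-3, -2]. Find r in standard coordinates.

r = M [r]_U, where M has columns f1, f2.
Carrying out the matrix-vector product, r = [-7, 5].

[-7, 5]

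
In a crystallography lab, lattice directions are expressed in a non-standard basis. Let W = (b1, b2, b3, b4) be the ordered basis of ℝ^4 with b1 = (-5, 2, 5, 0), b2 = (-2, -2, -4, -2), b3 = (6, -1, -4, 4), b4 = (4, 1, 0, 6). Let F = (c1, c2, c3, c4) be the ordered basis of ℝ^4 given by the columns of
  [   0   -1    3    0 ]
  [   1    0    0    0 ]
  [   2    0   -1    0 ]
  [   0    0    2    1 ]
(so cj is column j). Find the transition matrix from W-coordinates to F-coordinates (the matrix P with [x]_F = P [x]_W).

Let M have columns bj and N have columns cj. Then for every x, N [x]_F = x = M [x]_W, so P = N^(-1) M.
Since det N = -1, N^(-1) has integer entries; multiplying gives P = [[2, -2, -1, 1], [2, 2, 0, 2], [-1, 0, 2, 2], [2, -2, 0, 2]].

[[2, -2, -1, 1], [2, 2, 0, 2], [-1, 0, 2, 2], [2, -2, 0, 2]]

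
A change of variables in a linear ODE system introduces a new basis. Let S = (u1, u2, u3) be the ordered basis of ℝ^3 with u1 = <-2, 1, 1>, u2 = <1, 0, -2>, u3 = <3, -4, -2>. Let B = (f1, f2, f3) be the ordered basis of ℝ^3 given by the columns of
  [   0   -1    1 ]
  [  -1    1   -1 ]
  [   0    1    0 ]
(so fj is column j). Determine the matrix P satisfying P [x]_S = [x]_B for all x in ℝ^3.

Let M have columns uj and N have columns fj. Then for every x, N [x]_B = x = M [x]_S, so P = N^(-1) M.
Since det N = -1, N^(-1) has integer entries; multiplying gives P = [[1, -1, 1], [1, -2, -2], [-1, -1, 1]].

[[1, -1, 1], [1, -2, -2], [-1, -1, 1]]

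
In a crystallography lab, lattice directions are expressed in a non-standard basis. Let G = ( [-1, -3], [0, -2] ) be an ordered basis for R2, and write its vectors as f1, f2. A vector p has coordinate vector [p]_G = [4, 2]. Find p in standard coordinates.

[-4, -16]

The coordinates say p = 4f1 + 2f2; adding the scaled basis vectors gives [-4, -16].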